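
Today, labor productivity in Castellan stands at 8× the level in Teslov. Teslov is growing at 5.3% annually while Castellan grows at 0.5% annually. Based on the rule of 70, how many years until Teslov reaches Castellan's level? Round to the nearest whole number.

The growth-rate gap is 5.3% − 0.5% = 4.8 percentage points.
So the ratio between them halves every 70/4.8 ≈ 14.58 years.
An 8× gap closes after 3 halvings: 3 × 14.58 ≈ 44 years.

around 44 years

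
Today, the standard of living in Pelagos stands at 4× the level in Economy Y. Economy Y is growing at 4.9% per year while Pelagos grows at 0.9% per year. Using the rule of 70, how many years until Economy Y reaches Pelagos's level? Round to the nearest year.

35 years

What matters is the difference: 4 pp.
Rule of 70 on the gap: the ratio halves every 70/4 ≈ 17.50 years.
A 4× gap closes after 2 halvings: 2 × 17.50 ≈ 35 years.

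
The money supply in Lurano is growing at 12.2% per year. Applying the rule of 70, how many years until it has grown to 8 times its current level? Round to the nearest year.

17 years

At 12.2% it doubles every 70/12.2 ≈ 5.74 years.
8× is 3 doublings, so 3 × 5.74 ≈ 17 years.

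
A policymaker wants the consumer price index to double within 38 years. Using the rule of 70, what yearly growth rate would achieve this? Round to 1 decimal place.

approximately 1.8% per year

70 / 38 ≈ 1.84, so about 1.8% per year.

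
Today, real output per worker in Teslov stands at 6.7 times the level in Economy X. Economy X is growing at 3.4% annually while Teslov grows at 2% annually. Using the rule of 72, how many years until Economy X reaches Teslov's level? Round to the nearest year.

approximately 141 years

The growth-rate gap is 3.4% − 2% = 1.4 percentage points.
So the ratio between them halves every 72/1.4 ≈ 51.43 years.
A 6.7 times gap takes log₂(6.7) ≈ 2.74 halvings to close: 2.74 × 51.43 ≈ 141 years.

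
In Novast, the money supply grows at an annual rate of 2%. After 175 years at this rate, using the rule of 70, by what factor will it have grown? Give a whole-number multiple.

around 32 times

Doubling time ≈ 70/2 = 35.00 years.
175/35.00 ≈ 5 doublings, so about 2^5 = 32×.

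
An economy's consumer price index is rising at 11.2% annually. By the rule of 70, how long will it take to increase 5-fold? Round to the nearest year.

Doubling time ≈ 70/11.2 = 6.25 years.
5× is log₂ 5 ≈ 2.32 doublings, so ≈ 2.32 × 6.25 = 15 years.

≈ 15 years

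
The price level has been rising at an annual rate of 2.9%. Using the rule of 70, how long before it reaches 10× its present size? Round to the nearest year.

about 80 years

At 2.9% it doubles every 70/2.9 ≈ 24.14 years.
10× is log₂ 10 ≈ 3.32 doublings, so ≈ 3.32 × 24.14 = 80 years.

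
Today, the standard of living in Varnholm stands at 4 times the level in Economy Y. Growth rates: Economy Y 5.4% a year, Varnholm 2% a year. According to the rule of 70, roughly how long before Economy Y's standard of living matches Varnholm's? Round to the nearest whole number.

The growth-rate gap is 5.4% − 2% = 3.4 percentage points.
So the ratio between them halves every 70/3.4 ≈ 20.59 years.
A 4 times gap closes after 2 halvings: 2 × 20.59 ≈ 41 years.

around 41 years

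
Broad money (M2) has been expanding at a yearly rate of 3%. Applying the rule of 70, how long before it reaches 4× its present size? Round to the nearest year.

roughly 47 years

One doubling takes 70/3 = 23.33 years.
4× is 2 doublings, so 2 × 23.33 ≈ 47 years.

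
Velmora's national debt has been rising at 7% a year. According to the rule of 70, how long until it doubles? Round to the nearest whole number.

approximately 10 years

At 7%, doubling takes about 70/7 = 10.00 years.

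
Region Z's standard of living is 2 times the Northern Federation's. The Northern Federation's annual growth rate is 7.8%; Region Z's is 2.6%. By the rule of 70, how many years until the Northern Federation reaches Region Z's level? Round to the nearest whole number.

approximately 13 years

What matters is the difference: 5.2 pp.
Rule of 70 on the gap: the ratio halves every 70/5.2 ≈ 13.46 years.
A 2 times gap closes after 1 halving: 1 × 13.46 ≈ 13 years.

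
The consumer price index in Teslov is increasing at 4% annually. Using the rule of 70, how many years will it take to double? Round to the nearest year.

around 18 years

At 4%, doubling takes about 70/4 = 17.50 years.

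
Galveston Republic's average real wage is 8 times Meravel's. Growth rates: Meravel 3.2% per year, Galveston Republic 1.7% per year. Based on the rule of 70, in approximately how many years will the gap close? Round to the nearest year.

roughly 140 years

The growth-rate gap is 3.2% − 1.7% = 1.5 percentage points.
So the ratio between them halves every 70/1.5 ≈ 46.67 years.
An 8 times gap closes after 3 halvings: 3 × 46.67 ≈ 140 years.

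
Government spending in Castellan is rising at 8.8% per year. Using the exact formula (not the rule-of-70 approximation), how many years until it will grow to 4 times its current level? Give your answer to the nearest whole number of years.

t = ln(4) / ln(1 + 0.088) = 1.3863 / 0.084341 ≈ 16.44.
≈ 16 years.

16 years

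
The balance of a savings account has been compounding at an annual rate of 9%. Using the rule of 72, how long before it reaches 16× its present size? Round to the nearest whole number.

about 32 years

At 9% it doubles every 72/9 ≈ 8.00 years.
16 = 2^4, so 4 doublings → 32 years.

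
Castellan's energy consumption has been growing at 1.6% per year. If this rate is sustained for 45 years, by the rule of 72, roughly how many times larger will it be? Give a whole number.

Doubling time ≈ 72/1.6 = 45.00 years.
45/45.00 ≈ 1 doubling, so about 2^1 = 2×.

roughly 2 times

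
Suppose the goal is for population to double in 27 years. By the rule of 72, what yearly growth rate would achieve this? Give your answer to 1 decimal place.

roughly 2.7%

72 / 27 ≈ 2.67, so about 2.7% per year.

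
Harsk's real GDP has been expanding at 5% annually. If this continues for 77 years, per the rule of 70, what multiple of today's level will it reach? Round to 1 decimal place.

45.3 times

Doubles every ≈ 14.00 years (70/5).
77 years is 5.50 doublings; 2^5.50 ≈ 45.3×.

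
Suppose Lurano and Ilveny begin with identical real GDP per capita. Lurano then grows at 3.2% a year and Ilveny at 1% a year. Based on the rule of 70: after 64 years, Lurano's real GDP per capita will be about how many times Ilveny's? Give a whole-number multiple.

Rate gap = 3.2% − 1% = 2.2 points.
The ratio doubles every 70/2.2 ≈ 31.82 years.
64/31.82 ≈ 2.01 doublings → ratio ≈ 2^2.01 ≈ 4.

roughly 4 times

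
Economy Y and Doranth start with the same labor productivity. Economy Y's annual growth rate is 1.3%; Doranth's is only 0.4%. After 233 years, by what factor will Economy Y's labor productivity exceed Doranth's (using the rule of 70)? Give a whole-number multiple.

Economy Y pulls ahead at 0.9 pp per year, so the ratio doubles every 70/0.9 ≈ 77.78 years.
In 233 years that's 3.00 doublings: 2^3.00 ≈ 8.

roughly 8 times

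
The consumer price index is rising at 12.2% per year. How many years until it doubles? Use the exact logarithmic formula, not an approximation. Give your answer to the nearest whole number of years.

6 years

t = ln(2) / ln(1 + 0.122) = 0.6931 / 0.115113 ≈ 6.02.
≈ 6 years.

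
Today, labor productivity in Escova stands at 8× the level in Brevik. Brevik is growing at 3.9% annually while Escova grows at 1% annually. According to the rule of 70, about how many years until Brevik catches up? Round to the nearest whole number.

around 72 years

What matters is the difference: 2.9 pp.
Rule of 70 on the gap: the ratio halves every 70/2.9 ≈ 24.14 years.
An 8× gap closes after 3 halvings: 3 × 24.14 ≈ 72 years.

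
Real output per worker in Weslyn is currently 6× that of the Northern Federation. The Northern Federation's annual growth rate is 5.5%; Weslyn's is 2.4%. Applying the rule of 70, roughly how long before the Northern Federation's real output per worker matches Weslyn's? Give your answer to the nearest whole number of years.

The growth-rate gap is 5.5% − 2.4% = 3.1 percentage points.
So the ratio between them halves every 70/3.1 ≈ 22.58 years.
A 6× gap takes log₂(6) ≈ 2.58 halvings to close: 2.58 × 22.58 ≈ 58 years.

around 58 years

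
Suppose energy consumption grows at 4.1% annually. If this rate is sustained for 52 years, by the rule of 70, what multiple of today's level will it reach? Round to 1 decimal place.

Doubles every ≈ 17.07 years (70/4.1).
52 years is 3.05 doublings; 2^3.05 ≈ 8.3×.

around 8.3 times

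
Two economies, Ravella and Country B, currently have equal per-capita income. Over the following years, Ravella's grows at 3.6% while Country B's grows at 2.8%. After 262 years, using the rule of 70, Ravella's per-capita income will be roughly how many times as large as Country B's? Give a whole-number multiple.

Rate gap = 3.6% − 2.8% = 0.8 points.
The ratio doubles every 70/0.8 ≈ 87.50 years.
262/87.50 ≈ 2.99 doublings → ratio ≈ 2^2.99 ≈ 8.

approximately 8 times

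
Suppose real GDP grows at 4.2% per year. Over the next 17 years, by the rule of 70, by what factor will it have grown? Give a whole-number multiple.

2 times

70/4.2 ≈ 16.67 years per doubling.
17 years fits 1 doubling: 2^1 = 2.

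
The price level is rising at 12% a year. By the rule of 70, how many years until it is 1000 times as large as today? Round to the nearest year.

At 12% it doubles every 70/12 ≈ 5.83 years.
1000× is log₂ 1000 ≈ 9.97 doublings, so ≈ 9.97 × 5.83 = 58 years.

about 58 years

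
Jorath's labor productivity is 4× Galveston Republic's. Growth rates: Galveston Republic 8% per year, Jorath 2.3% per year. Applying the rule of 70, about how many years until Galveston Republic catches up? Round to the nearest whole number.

roughly 25 years

What matters is the difference: 5.7 pp.
Rule of 70 on the gap: the ratio halves every 70/5.7 ≈ 12.28 years.
A 4× gap closes after 2 halvings: 2 × 12.28 ≈ 25 years.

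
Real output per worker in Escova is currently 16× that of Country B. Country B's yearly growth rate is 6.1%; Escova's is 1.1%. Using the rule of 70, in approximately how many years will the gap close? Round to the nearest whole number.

What matters is the difference: 5 pp.
Rule of 70 on the gap: the ratio halves every 70/5 ≈ 14.00 years.
A 16× gap closes after 4 halvings: 4 × 14.00 ≈ 56 years.

approximately 56 years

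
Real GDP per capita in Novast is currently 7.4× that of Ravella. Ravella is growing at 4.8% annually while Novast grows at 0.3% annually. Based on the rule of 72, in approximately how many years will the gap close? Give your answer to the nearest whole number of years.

The growth-rate gap is 4.8% − 0.3% = 4.5 percentage points.
So the ratio between them halves every 72/4.5 ≈ 16.00 years.
A 7.4× gap takes log₂(7.4) ≈ 2.89 halvings to close: 2.89 × 16.00 ≈ 46 years.

≈ 46 years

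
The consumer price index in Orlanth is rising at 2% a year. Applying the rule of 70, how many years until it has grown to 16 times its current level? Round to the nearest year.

At 2% it doubles every 70/2 ≈ 35.00 years.
16 = 2^4, so 4 doublings → 140 years.

140 years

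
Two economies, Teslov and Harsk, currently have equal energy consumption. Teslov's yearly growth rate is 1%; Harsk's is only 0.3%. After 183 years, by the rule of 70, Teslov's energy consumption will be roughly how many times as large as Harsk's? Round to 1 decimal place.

Only the 0.7-point difference matters.
70/0.7 ≈ 100.00 years per doubling of the ratio; 183 years gives 1.83 doublings, so ≈ 3.6×.

3.6 times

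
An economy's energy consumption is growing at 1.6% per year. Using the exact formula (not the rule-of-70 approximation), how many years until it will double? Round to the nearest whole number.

t = ln(2) / ln(1 + 0.016) = 0.6931 / 0.015873 ≈ 43.67.
≈ 44 years.

44 years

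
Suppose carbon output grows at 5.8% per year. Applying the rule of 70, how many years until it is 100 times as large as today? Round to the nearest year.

approximately 80 years

One doubling takes 70/5.8 = 12.07 years.
100× is log₂ 100 ≈ 6.64 doublings, so ≈ 6.64 × 12.07 = 80 years.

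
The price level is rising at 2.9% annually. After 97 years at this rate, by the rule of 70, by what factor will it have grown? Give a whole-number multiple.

roughly 16 times

At 2.9% one doubling takes ≈ 24.14 years; 97 years is 4 of them, so ×16.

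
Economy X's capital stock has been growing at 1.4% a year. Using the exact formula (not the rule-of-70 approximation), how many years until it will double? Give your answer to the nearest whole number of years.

50 years

t = ln(2) / ln(1 + 0.014) = 0.6931 / 0.013903 ≈ 49.85.
≈ 50 years.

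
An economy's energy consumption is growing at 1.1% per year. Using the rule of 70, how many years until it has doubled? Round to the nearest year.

approximately 64 years

At 1.1%, doubling takes about 70/1.1 = 63.64 years.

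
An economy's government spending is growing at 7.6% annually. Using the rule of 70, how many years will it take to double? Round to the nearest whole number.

≈ 9 years

At 7.6%, doubling takes about 70/7.6 = 9.21 years.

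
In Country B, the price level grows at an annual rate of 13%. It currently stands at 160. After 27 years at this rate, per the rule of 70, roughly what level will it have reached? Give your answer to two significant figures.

roughly 5200

It doubles every 70/13 ≈ 5.38 years, so 27 years is 5.02 doublings.
2^5.02 ≈ 32.45; 160 × 32.45 ≈ 5200.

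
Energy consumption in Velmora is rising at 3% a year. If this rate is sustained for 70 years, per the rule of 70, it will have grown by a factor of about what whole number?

around 8 times

70/3 ≈ 23.33 years per doubling.
70 years fits 3 doublings: 2^3 = 8.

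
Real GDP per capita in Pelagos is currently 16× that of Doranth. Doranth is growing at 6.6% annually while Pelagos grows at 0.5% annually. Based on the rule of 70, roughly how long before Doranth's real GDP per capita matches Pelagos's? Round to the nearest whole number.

≈ 46 years

Doranth gains on Pelagos at 6.6% − 0.5% = 6.1 points a year.
At that relative rate the gap halves every 70/6.1 ≈ 11.48 years.
A 16× gap closes after 4 halvings: 4 × 11.48 ≈ 46 years.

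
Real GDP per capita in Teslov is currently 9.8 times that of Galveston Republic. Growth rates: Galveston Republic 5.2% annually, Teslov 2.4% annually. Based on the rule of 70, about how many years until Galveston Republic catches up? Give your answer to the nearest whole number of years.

What matters is the difference: 2.8 pp.
Rule of 70 on the gap: the ratio halves every 70/2.8 ≈ 25.00 years.
A 9.8 times gap takes log₂(9.8) ≈ 3.29 halvings to close: 3.29 × 25.00 ≈ 82 years.

around 82 years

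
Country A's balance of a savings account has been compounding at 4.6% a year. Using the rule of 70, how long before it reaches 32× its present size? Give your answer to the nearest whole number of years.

≈ 76 years

Doubling time ≈ 70/4.6 = 15.22 years.
32× is 5 doublings, so 5 × 15.22 ≈ 76 years.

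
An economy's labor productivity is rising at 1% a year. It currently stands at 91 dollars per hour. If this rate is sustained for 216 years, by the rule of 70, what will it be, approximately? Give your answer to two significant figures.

Doubling time ≈ 70/1 = 70.00 years.
216 years is 216/70.00 ≈ 3.09 doublings, a factor of 2^3.09 ≈ 8.51.
91 × 8.51 ≈ 770 dollars per hour.

roughly 770 dollars per hour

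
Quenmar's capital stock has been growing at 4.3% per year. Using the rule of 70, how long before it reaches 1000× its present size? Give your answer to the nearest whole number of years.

One doubling takes 70/4.3 = 16.28 years.
1000× is log₂ 1000 ≈ 9.97 doublings, so ≈ 9.97 × 16.28 = 162 years.

about 162 years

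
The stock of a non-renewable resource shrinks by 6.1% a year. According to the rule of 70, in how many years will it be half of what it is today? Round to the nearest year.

≈ 11 years

Halving time ≈ 70 / 6.1 = 11.48 → 11 years.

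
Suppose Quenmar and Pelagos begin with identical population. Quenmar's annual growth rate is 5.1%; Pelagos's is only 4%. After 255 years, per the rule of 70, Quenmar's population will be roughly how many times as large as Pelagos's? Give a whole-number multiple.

Quenmar pulls ahead at 1.1 pp per year, so the ratio doubles every 70/1.1 ≈ 63.64 years.
In 255 years that's 4.01 doublings: 2^4.01 ≈ 16.

roughly 16 times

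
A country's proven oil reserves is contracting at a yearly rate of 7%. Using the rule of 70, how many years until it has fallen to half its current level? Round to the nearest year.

Halving time ≈ 70 / 7 = 10.00 → 10 years.

≈ 10 years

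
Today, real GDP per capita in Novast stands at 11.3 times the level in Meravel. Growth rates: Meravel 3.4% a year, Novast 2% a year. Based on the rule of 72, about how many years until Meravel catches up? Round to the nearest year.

The growth-rate gap is 3.4% − 2% = 1.4 percentage points.
So the ratio between them halves every 72/1.4 ≈ 51.43 years.
An 11.3 times gap takes log₂(11.3) ≈ 3.50 halvings to close: 3.50 × 51.43 ≈ 180 years.

≈ 180 years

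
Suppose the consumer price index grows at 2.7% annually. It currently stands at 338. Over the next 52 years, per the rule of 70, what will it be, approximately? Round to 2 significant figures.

approximately 1400

Doubling time ≈ 70/2.7 = 25.93 years.
52 years is 52/25.93 ≈ 2.01 doublings, a factor of 2^2.01 ≈ 4.03.
338 × 4.03 ≈ 1400.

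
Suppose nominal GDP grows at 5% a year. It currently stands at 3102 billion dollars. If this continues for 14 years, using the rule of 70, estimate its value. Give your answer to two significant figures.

roughly 6200 billion dollars

Doubling time ≈ 70/5 = 14.00 years.
14 years is 14/14.00 ≈ 1.00 doublings, a factor of 2^1.00 ≈ 2.00.
3102 × 2.00 ≈ 6200 billion dollars.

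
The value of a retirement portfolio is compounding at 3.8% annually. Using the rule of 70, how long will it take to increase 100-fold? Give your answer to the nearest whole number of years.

Doubling time ≈ 70/3.8 = 18.42 years.
Reaching 100× takes log₂(100) ≈ 6.64 doublings.
6.64 × 18.42 ≈ 122 years.

122 years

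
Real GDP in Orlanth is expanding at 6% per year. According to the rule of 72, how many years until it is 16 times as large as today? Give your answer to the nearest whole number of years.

At 6% it doubles every 72/6 ≈ 12.00 years.
Getting to 16× needs 4 doublings: 4 × 12.00 ≈ 48 years.

≈ 48 years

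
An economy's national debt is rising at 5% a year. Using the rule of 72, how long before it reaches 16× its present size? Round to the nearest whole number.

58 years

At 5% it doubles every 72/5 ≈ 14.40 years.
Getting to 16× needs 4 doublings: 4 × 14.40 ≈ 58 years.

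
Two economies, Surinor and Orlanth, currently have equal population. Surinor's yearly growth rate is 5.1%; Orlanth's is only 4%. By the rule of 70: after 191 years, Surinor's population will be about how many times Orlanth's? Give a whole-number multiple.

around 8 times

Only the 1.1-point difference matters.
70/1.1 ≈ 63.64 years per doubling of the ratio; 191 years gives 3.00 doublings, so ≈ 8×.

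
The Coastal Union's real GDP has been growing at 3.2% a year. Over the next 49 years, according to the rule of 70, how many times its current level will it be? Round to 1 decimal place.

Doubles every ≈ 21.88 years (70/3.2).
49 years is 2.24 doublings; 2^2.24 ≈ 4.7×.

4.7 times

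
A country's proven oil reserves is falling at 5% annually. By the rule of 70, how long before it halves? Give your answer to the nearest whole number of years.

14 years

The rule works in reverse for decay: 70/5 ≈ 14.00 years to halve.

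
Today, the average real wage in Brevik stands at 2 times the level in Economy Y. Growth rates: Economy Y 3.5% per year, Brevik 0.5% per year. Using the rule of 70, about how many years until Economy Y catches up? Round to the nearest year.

The growth-rate gap is 3.5% − 0.5% = 3 percentage points.
So the ratio between them halves every 70/3 ≈ 23.33 years.
A 2 times gap closes after 1 halving: 1 × 23.33 ≈ 23 years.

roughly 23 years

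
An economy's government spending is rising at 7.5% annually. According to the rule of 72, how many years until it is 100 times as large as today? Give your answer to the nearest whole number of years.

Doubling time ≈ 72/7.5 = 9.60 years.
Reaching 100× takes log₂(100) ≈ 6.64 doublings.
6.64 × 9.60 ≈ 64 years.

roughly 64 years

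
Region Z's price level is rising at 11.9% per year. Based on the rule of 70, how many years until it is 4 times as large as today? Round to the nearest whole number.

Doubling time ≈ 70/11.9 = 5.88 years.
4× is 2 doublings, so 2 × 5.88 ≈ 12 years.

12 years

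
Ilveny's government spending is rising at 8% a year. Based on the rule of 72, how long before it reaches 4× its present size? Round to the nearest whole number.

18 years

At 8% it doubles every 72/8 ≈ 9.00 years.
4× is 2 doublings, so 2 × 9.00 ≈ 18 years.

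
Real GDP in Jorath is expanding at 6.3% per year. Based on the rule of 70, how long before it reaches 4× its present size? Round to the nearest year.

Doubling time ≈ 70/6.3 = 11.11 years.
Getting to 4× needs 2 doublings: 2 × 11.11 ≈ 22 years.

around 22 years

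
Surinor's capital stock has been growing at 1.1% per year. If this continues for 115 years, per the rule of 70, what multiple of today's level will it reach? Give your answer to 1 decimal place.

roughly 3.5 times

Doubles every ≈ 63.64 years (70/1.1).
115 years is 1.81 doublings; 2^1.81 ≈ 3.5×.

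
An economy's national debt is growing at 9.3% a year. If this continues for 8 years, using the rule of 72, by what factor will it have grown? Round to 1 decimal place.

Doubles every ≈ 7.74 years (72/9.3).
8 years is 1.03 doublings; 2^1.03 ≈ 2.0×.

2.0 times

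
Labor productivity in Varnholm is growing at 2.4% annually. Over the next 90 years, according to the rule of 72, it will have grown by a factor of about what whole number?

≈ 8 times

At 2.4% one doubling takes ≈ 30.00 years; 90 years is 3 of them, so ×8.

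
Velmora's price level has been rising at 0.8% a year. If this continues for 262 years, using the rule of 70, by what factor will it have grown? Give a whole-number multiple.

Doubling time ≈ 70/0.8 = 87.50 years.
262/87.50 ≈ 3 doublings, so about 2^3 = 8×.

8 times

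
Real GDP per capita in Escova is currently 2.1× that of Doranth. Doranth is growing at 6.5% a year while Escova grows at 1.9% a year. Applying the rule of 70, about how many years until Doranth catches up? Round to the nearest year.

What matters is the difference: 4.6 pp.
Rule of 70 on the gap: the ratio halves every 70/4.6 ≈ 15.22 years.
A 2.1× gap takes log₂(2.1) ≈ 1.07 halvings to close: 1.07 × 15.22 ≈ 16 years.

≈ 16 years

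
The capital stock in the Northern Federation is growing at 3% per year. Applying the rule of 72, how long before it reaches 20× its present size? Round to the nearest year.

approximately 104 years

At 3% it doubles every 72/3 ≈ 24.00 years.
20× is log₂ 20 ≈ 4.32 doublings, so ≈ 4.32 × 24.00 = 104 years.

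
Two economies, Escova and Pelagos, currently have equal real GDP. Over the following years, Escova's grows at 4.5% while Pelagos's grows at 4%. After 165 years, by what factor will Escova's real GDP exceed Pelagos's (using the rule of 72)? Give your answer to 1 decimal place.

2.2 times

Only the 0.5-point difference matters.
72/0.5 ≈ 144.00 years per doubling of the ratio; 165 years gives 1.15 doublings, so ≈ 2.2×.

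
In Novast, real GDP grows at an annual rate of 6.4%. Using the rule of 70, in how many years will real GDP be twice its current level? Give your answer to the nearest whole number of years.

Doubling time ≈ 70 / 6.4 = 10.94 years.

about 11 years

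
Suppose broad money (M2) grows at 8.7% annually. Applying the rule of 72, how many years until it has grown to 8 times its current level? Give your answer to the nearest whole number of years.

≈ 25 years

Doubling time ≈ 72/8.7 = 8.28 years.
Getting to 8× needs 3 doublings: 3 × 8.28 ≈ 25 years.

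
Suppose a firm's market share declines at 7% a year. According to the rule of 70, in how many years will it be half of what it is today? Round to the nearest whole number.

roughly 10 years

Falling at 7%, it halves about every 70/7 = 10.00 years.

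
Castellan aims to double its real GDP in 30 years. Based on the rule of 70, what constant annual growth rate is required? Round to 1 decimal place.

70 / 30 ≈ 2.33, so about 2.3% a year.

roughly 2.3%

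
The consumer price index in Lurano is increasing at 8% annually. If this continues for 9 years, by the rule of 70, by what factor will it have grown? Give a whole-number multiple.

roughly 2 times

At 8% one doubling takes ≈ 8.75 years; 9 years is 1 of them, so ×2.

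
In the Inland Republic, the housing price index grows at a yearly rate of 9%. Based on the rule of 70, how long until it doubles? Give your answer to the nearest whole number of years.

At 9%, doubling takes about 70/9 = 7.78 years.

approximately 8 years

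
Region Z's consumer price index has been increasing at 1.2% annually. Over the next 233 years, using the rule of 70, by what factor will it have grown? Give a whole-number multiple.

16 times

70/1.2 ≈ 58.33 years per doubling.
233 years fits 4 doublings: 2^4 = 16.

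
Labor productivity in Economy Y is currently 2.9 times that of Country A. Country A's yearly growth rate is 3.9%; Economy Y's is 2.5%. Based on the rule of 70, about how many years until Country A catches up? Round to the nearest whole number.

What matters is the difference: 1.4 pp.
Rule of 70 on the gap: the ratio halves every 70/1.4 ≈ 50.00 years.
A 2.9 times gap takes log₂(2.9) ≈ 1.54 halvings to close: 1.54 × 50.00 ≈ 77 years.

77 years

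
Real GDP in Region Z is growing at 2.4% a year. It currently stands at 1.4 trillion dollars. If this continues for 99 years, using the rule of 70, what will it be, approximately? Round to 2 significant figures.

It doubles every 70/2.4 ≈ 29.17 years, so 99 years is 3.39 doublings.
2^3.39 ≈ 10.48; 1.4 × 10.48 ≈ 15 trillion dollars.

15 trillion dollars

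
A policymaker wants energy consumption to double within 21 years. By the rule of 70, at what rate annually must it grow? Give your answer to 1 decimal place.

around 3.3%

70 / 21 ≈ 3.33, so about 3.3% annually.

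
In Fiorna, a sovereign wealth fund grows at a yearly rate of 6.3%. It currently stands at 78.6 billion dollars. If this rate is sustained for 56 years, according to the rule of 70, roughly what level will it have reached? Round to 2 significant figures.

Doubling time ≈ 70/6.3 = 11.11 years.
56 years is 56/11.11 ≈ 5.04 doublings, a factor of 2^5.04 ≈ 32.90.
78.6 × 32.90 ≈ 2600 billion dollars.

approximately 2600 billion dollars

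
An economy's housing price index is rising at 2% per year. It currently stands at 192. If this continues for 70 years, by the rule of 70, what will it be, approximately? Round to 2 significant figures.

Doubling time ≈ 70/2 = 35.00 years.
70 years is 70/35.00 ≈ 2.00 doublings, a factor of 2^2.00 ≈ 4.00.
192 × 4.00 ≈ 770.

roughly 770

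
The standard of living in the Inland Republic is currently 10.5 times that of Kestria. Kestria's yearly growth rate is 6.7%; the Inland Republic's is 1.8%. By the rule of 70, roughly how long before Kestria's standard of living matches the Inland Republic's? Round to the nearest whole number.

What matters is the difference: 4.9 pp.
Rule of 70 on the gap: the ratio halves every 70/4.9 ≈ 14.29 years.
A 10.5 times gap takes log₂(10.5) ≈ 3.39 halvings to close: 3.39 × 14.29 ≈ 48 years.

about 48 years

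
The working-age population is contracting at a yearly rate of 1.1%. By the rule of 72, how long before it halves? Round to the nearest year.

Halving time ≈ 72 / 1.1 = 65.45 → 65 years.

≈ 65 years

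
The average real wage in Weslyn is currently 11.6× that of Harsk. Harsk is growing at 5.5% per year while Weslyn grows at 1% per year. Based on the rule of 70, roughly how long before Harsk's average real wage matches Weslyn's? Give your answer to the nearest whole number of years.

approximately 55 years

Harsk gains on Weslyn at 5.5% − 1% = 4.5 points a year.
At that relative rate the gap halves every 70/4.5 ≈ 15.56 years.
An 11.6× gap takes log₂(11.6) ≈ 3.54 halvings to close: 3.54 × 15.56 ≈ 55 years.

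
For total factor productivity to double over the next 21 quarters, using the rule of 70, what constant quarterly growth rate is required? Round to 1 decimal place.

70 / 21 ≈ 3.33, so about 3.3% per quarter.

roughly 3.3% per quarter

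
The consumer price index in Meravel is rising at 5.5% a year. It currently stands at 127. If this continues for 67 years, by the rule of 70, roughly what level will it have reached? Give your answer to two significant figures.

roughly 4900

It doubles every 70/5.5 ≈ 12.73 years, so 67 years is 5.26 doublings.
2^5.26 ≈ 38.32; 127 × 38.32 ≈ 4900.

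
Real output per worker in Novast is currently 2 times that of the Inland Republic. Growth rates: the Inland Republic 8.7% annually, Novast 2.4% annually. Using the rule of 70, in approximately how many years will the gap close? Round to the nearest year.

The growth-rate gap is 8.7% − 2.4% = 6.3 percentage points.
So the ratio between them halves every 70/6.3 ≈ 11.11 years.
A 2 times gap closes after 1 halving: 1 × 11.11 ≈ 11 years.

about 11 years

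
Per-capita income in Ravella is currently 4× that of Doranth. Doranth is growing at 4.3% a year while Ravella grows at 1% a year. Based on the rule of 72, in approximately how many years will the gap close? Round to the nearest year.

around 44 years

What matters is the difference: 3.3 pp.
Rule of 72 on the gap: the ratio halves every 72/3.3 ≈ 21.82 years.
A 4× gap closes after 2 halvings: 2 × 21.82 ≈ 44 years.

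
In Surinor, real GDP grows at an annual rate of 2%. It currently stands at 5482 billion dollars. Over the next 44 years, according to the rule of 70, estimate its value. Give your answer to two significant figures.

around 13000 billion dollars

Doubling time ≈ 70/2 = 35.00 years.
44 years is 44/35.00 ≈ 1.26 doublings, a factor of 2^1.26 ≈ 2.39.
5482 × 2.39 ≈ 13000 billion dollars.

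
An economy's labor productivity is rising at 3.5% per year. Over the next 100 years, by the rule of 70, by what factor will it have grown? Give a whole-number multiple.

around 32 times

70/3.5 ≈ 20.00 years per doubling.
100 years fits 5 doublings: 2^5 = 32.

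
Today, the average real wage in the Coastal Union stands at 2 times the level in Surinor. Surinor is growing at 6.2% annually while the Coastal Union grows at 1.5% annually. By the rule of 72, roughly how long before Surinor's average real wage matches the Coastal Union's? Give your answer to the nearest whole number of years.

roughly 15 years

What matters is the difference: 4.7 pp.
Rule of 72 on the gap: the ratio halves every 72/4.7 ≈ 15.32 years.
A 2 times gap closes after 1 halving: 1 × 15.32 ≈ 15 years.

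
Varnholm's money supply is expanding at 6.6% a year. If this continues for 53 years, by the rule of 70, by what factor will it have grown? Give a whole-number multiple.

about 32 times

At 6.6% one doubling takes ≈ 10.61 years; 53 years is 5 of them, so ×32.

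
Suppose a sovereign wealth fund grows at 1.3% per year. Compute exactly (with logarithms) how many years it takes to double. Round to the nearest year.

54 years

t = ln(2) / ln(1 + 0.013) = 0.6931 / 0.012916 ≈ 53.66.
≈ 54 years.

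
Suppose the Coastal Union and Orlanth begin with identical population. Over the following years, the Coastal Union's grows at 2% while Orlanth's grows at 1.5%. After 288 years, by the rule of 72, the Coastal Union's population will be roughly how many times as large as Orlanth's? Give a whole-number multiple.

about 4 times

the Coastal Union pulls ahead at 0.5 pp per year, so the ratio doubles every 72/0.5 ≈ 144.00 years.
In 288 years that's 2.00 doublings: 2^2.00 ≈ 4.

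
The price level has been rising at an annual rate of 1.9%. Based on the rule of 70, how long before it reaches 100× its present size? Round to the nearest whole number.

approximately 245 years

One doubling takes 70/1.9 = 36.84 years.
100× is log₂ 100 ≈ 6.64 doublings, so ≈ 6.64 × 36.84 = 245 years.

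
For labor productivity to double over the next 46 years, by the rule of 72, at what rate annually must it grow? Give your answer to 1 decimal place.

roughly 1.6%

72 / 46 ≈ 1.57, so about 1.6% annually.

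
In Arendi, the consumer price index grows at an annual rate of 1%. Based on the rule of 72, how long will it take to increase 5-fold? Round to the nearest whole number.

One doubling takes 72/1 = 72.00 years.
5× is log₂ 5 ≈ 2.32 doublings, so ≈ 2.32 × 72.00 = 167 years.

167 years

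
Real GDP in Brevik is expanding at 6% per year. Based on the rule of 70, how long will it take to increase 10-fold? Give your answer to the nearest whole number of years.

about 39 years

Doubling time ≈ 70/6 = 11.67 years.
Reaching 10× takes log₂(10) ≈ 3.32 doublings.
3.32 × 11.67 ≈ 39 years.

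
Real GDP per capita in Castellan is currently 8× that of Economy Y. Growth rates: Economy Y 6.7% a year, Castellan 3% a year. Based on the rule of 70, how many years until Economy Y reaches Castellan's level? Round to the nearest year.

around 57 years

Economy Y gains on Castellan at 6.7% − 3% = 3.7 points a year.
At that relative rate the gap halves every 70/3.7 ≈ 18.92 years.
An 8× gap closes after 3 halvings: 3 × 18.92 ≈ 57 years.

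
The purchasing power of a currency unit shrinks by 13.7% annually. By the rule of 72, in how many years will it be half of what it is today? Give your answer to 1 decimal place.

Halving time ≈ 72 / 13.7 = 5.26 → 5.3 years.

approximately 5.3 years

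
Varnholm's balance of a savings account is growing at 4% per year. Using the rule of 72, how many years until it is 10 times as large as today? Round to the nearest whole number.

At 4% it doubles every 72/4 ≈ 18.00 years.
Reaching 10× takes log₂(10) ≈ 3.32 doublings.
3.32 × 18.00 ≈ 60 years.

≈ 60 years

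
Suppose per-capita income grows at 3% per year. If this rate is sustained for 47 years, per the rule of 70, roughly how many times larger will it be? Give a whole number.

around 4 times

Doubling time ≈ 70/3 = 23.33 years.
47/23.33 ≈ 2 doublings, so about 2^2 = 4×.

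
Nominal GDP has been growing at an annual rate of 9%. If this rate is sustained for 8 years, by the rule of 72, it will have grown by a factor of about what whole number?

approximately 2 times

72/9 ≈ 8.00 years per doubling.
8 years fits 1 doubling: 2^1 = 2.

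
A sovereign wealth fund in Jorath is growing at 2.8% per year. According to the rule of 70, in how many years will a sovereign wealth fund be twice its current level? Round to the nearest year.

roughly 25 years

At 2.8%, doubling takes about 70/2.8 = 25.00 years.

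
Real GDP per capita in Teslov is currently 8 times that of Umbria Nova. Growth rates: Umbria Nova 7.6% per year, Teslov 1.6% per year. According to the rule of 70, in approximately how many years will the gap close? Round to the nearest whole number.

The growth-rate gap is 7.6% − 1.6% = 6 percentage points.
So the ratio between them halves every 70/6 ≈ 11.67 years.
An 8 times gap closes after 3 halvings: 3 × 11.67 ≈ 35 years.

roughly 35 years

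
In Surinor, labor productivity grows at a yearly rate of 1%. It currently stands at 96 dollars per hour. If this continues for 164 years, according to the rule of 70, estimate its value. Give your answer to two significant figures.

roughly 490 dollars per hour

It doubles every 70/1 ≈ 70.00 years, so 164 years is 2.34 doublings.
2^2.34 ≈ 5.06; 96 × 5.06 ≈ 490 dollars per hour.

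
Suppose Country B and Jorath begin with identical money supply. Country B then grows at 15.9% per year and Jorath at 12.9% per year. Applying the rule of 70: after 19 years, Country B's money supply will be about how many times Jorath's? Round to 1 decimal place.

about 1.8 times

Rate gap = 15.9% − 12.9% = 3 points.
The ratio doubles every 70/3 ≈ 23.33 years.
19/23.33 ≈ 0.81 doublings → ratio ≈ 2^0.81 ≈ 1.8.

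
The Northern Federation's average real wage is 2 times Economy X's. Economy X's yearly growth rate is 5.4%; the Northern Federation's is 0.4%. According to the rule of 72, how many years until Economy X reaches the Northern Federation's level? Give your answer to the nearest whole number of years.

14 years

What matters is the difference: 5 pp.
Rule of 72 on the gap: the ratio halves every 72/5 ≈ 14.40 years.
A 2 times gap closes after 1 halving: 1 × 14.40 ≈ 14 years.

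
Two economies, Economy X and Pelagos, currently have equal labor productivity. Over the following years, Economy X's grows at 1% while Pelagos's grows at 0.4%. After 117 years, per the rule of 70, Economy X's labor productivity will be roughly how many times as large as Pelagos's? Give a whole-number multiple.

Economy X pulls ahead at 0.6 pp per year, so the ratio doubles every 70/0.6 ≈ 116.67 years.
In 117 years that's 1.00 doublings: 2^1.00 ≈ 2.

around 2 times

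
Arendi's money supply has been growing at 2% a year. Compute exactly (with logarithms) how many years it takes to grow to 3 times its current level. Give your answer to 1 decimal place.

t = ln(3) / ln(1 + 0.02) = 1.0986 / 0.019803 ≈ 55.48.

55.5 years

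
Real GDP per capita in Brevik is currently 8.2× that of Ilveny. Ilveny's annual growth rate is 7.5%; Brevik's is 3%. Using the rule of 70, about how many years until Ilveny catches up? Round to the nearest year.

Ilveny gains on Brevik at 7.5% − 3% = 4.5 points a year.
At that relative rate the gap halves every 70/4.5 ≈ 15.56 years.
An 8.2× gap takes log₂(8.2) ≈ 3.04 halvings to close: 3.04 × 15.56 ≈ 47 years.

about 47 years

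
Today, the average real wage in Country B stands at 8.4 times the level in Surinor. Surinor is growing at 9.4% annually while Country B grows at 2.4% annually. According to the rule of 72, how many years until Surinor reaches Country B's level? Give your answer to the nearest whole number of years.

What matters is the difference: 7 pp.
Rule of 72 on the gap: the ratio halves every 72/7 ≈ 10.29 years.
An 8.4 times gap takes log₂(8.4) ≈ 3.07 halvings to close: 3.07 × 10.29 ≈ 32 years.

about 32 years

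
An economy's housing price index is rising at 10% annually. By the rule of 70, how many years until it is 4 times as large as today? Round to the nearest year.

approximately 14 years

Doubling time ≈ 70/10 = 7.00 years.
4 = 2^2, so 2 doublings → 14 years.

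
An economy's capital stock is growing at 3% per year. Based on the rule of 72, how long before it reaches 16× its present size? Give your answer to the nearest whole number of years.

At 3% it doubles every 72/3 ≈ 24.00 years.
Getting to 16× needs 4 doublings: 4 × 24.00 ≈ 96 years.

around 96 years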